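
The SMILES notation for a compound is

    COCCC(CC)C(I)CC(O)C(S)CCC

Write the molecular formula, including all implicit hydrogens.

Walk through each heavy atom and fill implicit hydrogens from standard valence (C 4, N 3, O 2, S 2, halogen 1):
  atom 1: C, bond orders sum to 1 (valence 4) → 3 H
  atom 2: O, bond orders sum to 2 (valence 2) → 0 H
  atom 3: C, bond orders sum to 2 (valence 4) → 2 H
  atom 4: C, bond orders sum to 2 (valence 4) → 2 H
  atom 5: C, bond orders sum to 3 (valence 4) → 1 H
  atom 6: C, bond orders sum to 2 (valence 4) → 2 H
  atom 7: C, bond orders sum to 1 (valence 4) → 3 H
  atom 8: C, bond orders sum to 3 (valence 4) → 1 H
  atom 9: I (halogen, monovalent) → 0 H
  atom 10: C, bond orders sum to 2 (valence 4) → 2 H
  atom 11: C, bond orders sum to 3 (valence 4) → 1 H
  atom 12: O, bond orders sum to 1 (valence 2) → 1 H
  atom 13: C, bond orders sum to 3 (valence 4) → 1 H
  atom 14: S, bond orders sum to 1 (valence 2) → 1 H
  atom 15: C, bond orders sum to 2 (valence 4) → 2 H
  atom 16: C, bond orders sum to 2 (valence 4) → 2 H
  atom 17: C, bond orders sum to 1 (valence 4) → 3 H
Totals → C:13, H:27, I:1, O:2, S:1.
In Hill order: C13H27IO2S.

C13H27IO2S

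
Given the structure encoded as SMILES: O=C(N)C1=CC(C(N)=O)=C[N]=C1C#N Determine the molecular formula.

Walk through each heavy atom and fill implicit hydrogens from standard valence (C 4, N 3, O 2, S 2, halogen 1):
  atom 1: O, bond orders sum to 2 (valence 2) → 0 H
  atom 2: C, bond orders sum to 4 (valence 4) → 0 H
  atom 3: N, bond orders sum to 1 (valence 3) → 2 H
  atom 4: C, bond orders sum to 4 (valence 4) → 0 H
  atom 5: C, bond orders sum to 3 (valence 4) → 1 H
  atom 6: C, bond orders sum to 4 (valence 4) → 0 H
  atom 7: C, bond orders sum to 4 (valence 4) → 0 H
  atom 8: N, bond orders sum to 1 (valence 3) → 2 H
  atom 9: O, bond orders sum to 2 (valence 2) → 0 H
  atom 10: C, bond orders sum to 3 (valence 4) → 1 H
  atom 11: N with explicit H count 0
  atom 12: C, bond orders sum to 4 (valence 4) → 0 H
  atom 13: C, bond orders sum to 4 (valence 4) → 0 H
  atom 14: N, bond orders sum to 3 (valence 3) → 0 H
Totals → C:8, H:6, N:4, O:2.

C8H6N4O2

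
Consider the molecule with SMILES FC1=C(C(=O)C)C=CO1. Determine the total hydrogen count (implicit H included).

5

Walk through each heavy atom and fill implicit hydrogens from standard valence (C 4, N 3, O 2, S 2, halogen 1):
  atom 1: F (halogen, monovalent) → 0 H
  atom 2: C, bond orders sum to 4 (valence 4) → 0 H
  atom 3: C, bond orders sum to 4 (valence 4) → 0 H
  atom 4: C, bond orders sum to 4 (valence 4) → 0 H
  atom 5: O, bond orders sum to 2 (valence 2) → 0 H
  atom 6: C, bond orders sum to 1 (valence 4) → 3 H
  atom 7: C, bond orders sum to 3 (valence 4) → 1 H
  atom 8: C, bond orders sum to 3 (valence 4) → 1 H
  atom 9: O, bond orders sum to 2 (valence 2) → 0 H
Total hydrogens: 5.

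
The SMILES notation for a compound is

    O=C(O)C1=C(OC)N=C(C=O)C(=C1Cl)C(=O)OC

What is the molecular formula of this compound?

Walk through each heavy atom and fill implicit hydrogens from standard valence (C 4, N 3, O 2, S 2, halogen 1):
  atom 1: O, bond orders sum to 2 (valence 2) → 0 H
  atom 2: C, bond orders sum to 4 (valence 4) → 0 H
  atom 3: O, bond orders sum to 1 (valence 2) → 1 H
  atom 4: C, bond orders sum to 4 (valence 4) → 0 H
  atom 5: C, bond orders sum to 4 (valence 4) → 0 H
  atom 6: O, bond orders sum to 2 (valence 2) → 0 H
  atom 7: C, bond orders sum to 1 (valence 4) → 3 H
  atom 8: N, bond orders sum to 3 (valence 3) → 0 H
  atom 9: C, bond orders sum to 4 (valence 4) → 0 H
  atom 10: C, bond orders sum to 3 (valence 4) → 1 H
  atom 11: O, bond orders sum to 2 (valence 2) → 0 H
  atom 12: C, bond orders sum to 4 (valence 4) → 0 H
  atom 13: C, bond orders sum to 4 (valence 4) → 0 H
  atom 14: Cl (halogen, monovalent) → 0 H
  atom 15: C, bond orders sum to 4 (valence 4) → 0 H
  atom 16: O, bond orders sum to 2 (valence 2) → 0 H
  atom 17: O, bond orders sum to 2 (valence 2) → 0 H
  atom 18: C, bond orders sum to 1 (valence 4) → 3 H
Totals → C:10, H:8, Cl:1, N:1, O:6.

C10H8ClNO6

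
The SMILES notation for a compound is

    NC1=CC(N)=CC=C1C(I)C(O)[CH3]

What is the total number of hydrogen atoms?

13

Walk through each heavy atom and fill implicit hydrogens from standard valence (C 4, N 3, O 2, S 2, halogen 1):
  atom 1: N, bond orders sum to 1 (valence 3) → 2 H
  atom 2: C, bond orders sum to 4 (valence 4) → 0 H
  atom 3: C, bond orders sum to 3 (valence 4) → 1 H
  atom 4: C, bond orders sum to 4 (valence 4) → 0 H
  atom 5: N, bond orders sum to 1 (valence 3) → 2 H
  atom 6: C, bond orders sum to 3 (valence 4) → 1 H
  atom 7: C, bond orders sum to 3 (valence 4) → 1 H
  atom 8: C, bond orders sum to 4 (valence 4) → 0 H
  atom 9: C, bond orders sum to 3 (valence 4) → 1 H
  atom 10: I (halogen, monovalent) → 0 H
  atom 11: C, bond orders sum to 3 (valence 4) → 1 H
  atom 12: O, bond orders sum to 1 (valence 2) → 1 H
  atom 13: C with explicit H count 3
Total hydrogens: 13.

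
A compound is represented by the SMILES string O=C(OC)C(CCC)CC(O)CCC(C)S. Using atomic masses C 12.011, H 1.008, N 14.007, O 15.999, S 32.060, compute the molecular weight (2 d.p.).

248.38 g/mol

First, the molecular formula is C12H24O3S (counting implicit H from valence).
  C: 12 × 12.011 = 144.132
  H: 24 × 1.008 = 24.192
  O: 3 × 15.999 = 47.997
  S: 1 × 32.060 = 32.060
Sum: 12×12.011 + 24×1.008 + 3×15.999 + 1×32.060 = 248.381 → 248.38 g/mol.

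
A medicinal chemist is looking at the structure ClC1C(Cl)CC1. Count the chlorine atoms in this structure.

Scan the SMILES for Cl atoms (remember two-letter symbols like Cl and Br are single atoms).
Chlorine count: 2.

2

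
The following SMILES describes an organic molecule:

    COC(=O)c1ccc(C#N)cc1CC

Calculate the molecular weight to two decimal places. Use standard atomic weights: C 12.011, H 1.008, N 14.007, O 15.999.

189.21 g/mol

First, the molecular formula is C11H11NO2 (counting implicit H from valence).
  C: 11 × 12.011 = 132.121
  H: 11 × 1.008 = 11.088
  N: 1 × 14.007 = 14.007
  O: 2 × 15.999 = 31.998
Sum: 11×12.011 + 11×1.008 + 1×14.007 + 2×15.999 = 189.214 → 189.21 g/mol.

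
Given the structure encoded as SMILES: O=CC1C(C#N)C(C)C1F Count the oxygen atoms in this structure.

Scan the SMILES for O atoms (remember two-letter symbols like Cl and Br are single atoms).
Oxygen count: 1.

1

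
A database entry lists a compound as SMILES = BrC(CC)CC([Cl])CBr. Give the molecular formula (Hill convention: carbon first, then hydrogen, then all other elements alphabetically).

Walk through each heavy atom and fill implicit hydrogens from standard valence (C 4, N 3, O 2, S 2, halogen 1):
  atom 1: Br (halogen, monovalent) → 0 H
  atom 2: C, bond orders sum to 3 (valence 4) → 1 H
  atom 3: C, bond orders sum to 2 (valence 4) → 2 H
  atom 4: C, bond orders sum to 1 (valence 4) → 3 H
  atom 5: C, bond orders sum to 2 (valence 4) → 2 H
  atom 6: C, bond orders sum to 3 (valence 4) → 1 H
  atom 7: Cl with explicit H count 0
  atom 8: C, bond orders sum to 2 (valence 4) → 2 H
  atom 9: Br (halogen, monovalent) → 0 H
Totals → C:6, H:11, Br:2, Cl:1.

C6H11Br2Cl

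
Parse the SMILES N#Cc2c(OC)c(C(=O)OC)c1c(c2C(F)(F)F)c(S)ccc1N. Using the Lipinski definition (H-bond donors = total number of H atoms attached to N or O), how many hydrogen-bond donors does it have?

Donors: find every N or O and count the H atoms it carries.
  atom 1 (N): bond orders sum to 3 → 0 H
  atom 5 (O): bond orders sum to 2 → 0 H
  atom 9 (O): bond orders sum to 2 → 0 H
  atom 10 (O): bond orders sum to 2 → 0 H
  atom 24 (N): bond orders sum to 1 → 2 H
Lipinski HBD = 2.

2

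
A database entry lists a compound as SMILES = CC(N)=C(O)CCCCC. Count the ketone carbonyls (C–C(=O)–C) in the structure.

0

Scan the SMILES for the ketone motif — none present.
Groups that are present: 1 alkene, 1 hydroxyl, 1 primary amine.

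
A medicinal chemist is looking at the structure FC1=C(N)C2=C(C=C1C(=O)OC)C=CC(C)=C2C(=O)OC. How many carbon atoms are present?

15

Count every carbon token in the SMILES (each C, including those in ring-closure positions and inside branches).
Carbon count: 15.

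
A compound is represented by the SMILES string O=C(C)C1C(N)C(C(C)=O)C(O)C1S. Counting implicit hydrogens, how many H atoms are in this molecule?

Walk through each heavy atom and fill implicit hydrogens from standard valence (C 4, N 3, O 2, S 2, halogen 1):
  atom 1: O, bond orders sum to 2 (valence 2) → 0 H
  atom 2: C, bond orders sum to 4 (valence 4) → 0 H
  atom 3: C, bond orders sum to 1 (valence 4) → 3 H
  atom 4: C, bond orders sum to 3 (valence 4) → 1 H
  atom 5: C, bond orders sum to 3 (valence 4) → 1 H
  atom 6: N, bond orders sum to 1 (valence 3) → 2 H
  atom 7: C, bond orders sum to 3 (valence 4) → 1 H
  atom 8: C, bond orders sum to 4 (valence 4) → 0 H
  atom 9: C, bond orders sum to 1 (valence 4) → 3 H
  atom 10: O, bond orders sum to 2 (valence 2) → 0 H
  atom 11: C, bond orders sum to 3 (valence 4) → 1 H
  atom 12: O, bond orders sum to 1 (valence 2) → 1 H
  atom 13: C, bond orders sum to 3 (valence 4) → 1 H
  atom 14: S, bond orders sum to 1 (valence 2) → 1 H
Total hydrogens: 15.

15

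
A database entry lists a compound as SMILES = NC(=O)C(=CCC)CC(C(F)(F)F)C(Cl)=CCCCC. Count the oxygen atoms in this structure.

Scan the SMILES for O atoms (remember two-letter symbols like Cl and Br are single atoms).
Oxygen count: 1.

1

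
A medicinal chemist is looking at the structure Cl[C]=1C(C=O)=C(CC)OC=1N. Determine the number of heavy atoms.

11

Every atom symbol written in the SMILES (organic subset) is one heavy atom; implicit H are not written.
Heavy atoms by element → C:7, Cl:1, N:1, O:2.
Total: 11.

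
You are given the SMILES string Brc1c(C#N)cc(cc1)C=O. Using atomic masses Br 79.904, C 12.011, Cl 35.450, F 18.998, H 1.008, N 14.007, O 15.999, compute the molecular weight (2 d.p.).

First, the molecular formula is C8H4BrNO (counting implicit H from valence).
  Br: 1 × 79.904 = 79.904
  C: 8 × 12.011 = 96.088
  H: 4 × 1.008 = 4.032
  N: 1 × 14.007 = 14.007
  O: 1 × 15.999 = 15.999
Sum: 1×79.904 + 8×12.011 + 4×1.008 + 1×14.007 + 1×15.999 = 210.030 → 210.03 g/mol.

210.03 g/mol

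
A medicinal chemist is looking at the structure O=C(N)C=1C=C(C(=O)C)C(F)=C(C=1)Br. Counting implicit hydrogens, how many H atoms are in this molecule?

Walk through each heavy atom and fill implicit hydrogens from standard valence (C 4, N 3, O 2, S 2, halogen 1):
  atom 1: O, bond orders sum to 2 (valence 2) → 0 H
  atom 2: C, bond orders sum to 4 (valence 4) → 0 H
  atom 3: N, bond orders sum to 1 (valence 3) → 2 H
  atom 4: C, bond orders sum to 4 (valence 4) → 0 H
  atom 5: C, bond orders sum to 3 (valence 4) → 1 H
  atom 6: C, bond orders sum to 4 (valence 4) → 0 H
  atom 7: C, bond orders sum to 4 (valence 4) → 0 H
  atom 8: O, bond orders sum to 2 (valence 2) → 0 H
  atom 9: C, bond orders sum to 1 (valence 4) → 3 H
  atom 10: C, bond orders sum to 4 (valence 4) → 0 H
  atom 11: F (halogen, monovalent) → 0 H
  atom 12: C, bond orders sum to 4 (valence 4) → 0 H
  atom 13: C, bond orders sum to 3 (valence 4) → 1 H
  atom 14: Br (halogen, monovalent) → 0 H
Total hydrogens: 7.

7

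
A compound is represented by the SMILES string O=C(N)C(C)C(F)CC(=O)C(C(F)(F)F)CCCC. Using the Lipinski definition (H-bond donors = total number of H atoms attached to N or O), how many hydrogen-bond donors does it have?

Donors: find every N or O and count the H atoms it carries.
  atom 1 (O): bond orders sum to 2 → 0 H
  atom 3 (N): bond orders sum to 1 → 2 H
  atom 10 (O): bond orders sum to 2 → 0 H
Lipinski HBD = 2.

2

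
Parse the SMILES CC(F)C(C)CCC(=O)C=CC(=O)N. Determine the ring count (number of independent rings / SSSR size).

0

In SMILES, each pair of matching ring-closure digits denotes one ring-closing bond; the number of such bonds equals the number of independent rings.
Ring-closure bonds here: 0.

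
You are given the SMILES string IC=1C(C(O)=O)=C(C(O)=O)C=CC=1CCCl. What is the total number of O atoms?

Scan the SMILES for O atoms (remember two-letter symbols like Cl and Br are single atoms).
Oxygen count: 4.

4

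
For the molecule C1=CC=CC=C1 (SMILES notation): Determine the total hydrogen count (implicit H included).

6

Walk through each heavy atom and fill implicit hydrogens from standard valence (C 4, N 3, O 2, S 2, halogen 1):
  atom 1: C, bond orders sum to 3 (valence 4) → 1 H
  atom 2: C, bond orders sum to 3 (valence 4) → 1 H
  atom 3: C, bond orders sum to 3 (valence 4) → 1 H
  atom 4: C, bond orders sum to 3 (valence 4) → 1 H
  atom 5: C, bond orders sum to 3 (valence 4) → 1 H
  atom 6: C, bond orders sum to 3 (valence 4) → 1 H
Total hydrogens: 6.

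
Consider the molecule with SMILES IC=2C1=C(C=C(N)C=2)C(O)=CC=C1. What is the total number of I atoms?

Scan the SMILES for I atoms (remember two-letter symbols like Cl and Br are single atoms).
Iodine count: 1.

1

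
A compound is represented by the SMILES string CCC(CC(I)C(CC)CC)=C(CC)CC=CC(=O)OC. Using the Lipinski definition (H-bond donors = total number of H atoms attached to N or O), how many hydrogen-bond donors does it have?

0

Donors: find every N or O and count the H atoms it carries.
  atom 19 (O): bond orders sum to 2 → 0 H
  atom 20 (O): bond orders sum to 2 → 0 H
Lipinski HBD = 0.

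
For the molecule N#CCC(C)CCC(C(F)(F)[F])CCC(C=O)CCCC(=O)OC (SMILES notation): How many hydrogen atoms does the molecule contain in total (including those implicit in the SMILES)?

Walk through each heavy atom and fill implicit hydrogens from standard valence (C 4, N 3, O 2, S 2, halogen 1):
  atom 1: N, bond orders sum to 3 (valence 3) → 0 H
  atom 2: C, bond orders sum to 4 (valence 4) → 0 H
  atom 3: C, bond orders sum to 2 (valence 4) → 2 H
  atom 4: C, bond orders sum to 3 (valence 4) → 1 H
  atom 5: C, bond orders sum to 1 (valence 4) → 3 H
  atom 6: C, bond orders sum to 2 (valence 4) → 2 H
  atom 7: C, bond orders sum to 2 (valence 4) → 2 H
  atom 8: C, bond orders sum to 3 (valence 4) → 1 H
  atom 9: C, bond orders sum to 4 (valence 4) → 0 H
  atom 10: F (halogen, monovalent) → 0 H
  atom 11: F (halogen, monovalent) → 0 H
  atom 12: F with explicit H count 0
  atom 13: C, bond orders sum to 2 (valence 4) → 2 H
  atom 14: C, bond orders sum to 2 (valence 4) → 2 H
  atom 15: C, bond orders sum to 3 (valence 4) → 1 H
  atom 16: C, bond orders sum to 3 (valence 4) → 1 H
  atom 17: O, bond orders sum to 2 (valence 2) → 0 H
  atom 18: C, bond orders sum to 2 (valence 4) → 2 H
  atom 19: C, bond orders sum to 2 (valence 4) → 2 H
  atom 20: C, bond orders sum to 2 (valence 4) → 2 H
  atom 21: C, bond orders sum to 4 (valence 4) → 0 H
  atom 22: O, bond orders sum to 2 (valence 2) → 0 H
  atom 23: O, bond orders sum to 2 (valence 2) → 0 H
  atom 24: C, bond orders sum to 1 (valence 4) → 3 H
Total hydrogens: 26.

26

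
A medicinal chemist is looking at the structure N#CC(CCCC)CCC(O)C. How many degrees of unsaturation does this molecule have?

2

Degree of unsaturation = (number of rings) + (number of π bonds).
Ring closures in the SMILES: 0.
π bonds: 1 triple bond (each 2 DoU) → 2 DoU from unsaturation.
Total DoU = 0 + 2 = 2.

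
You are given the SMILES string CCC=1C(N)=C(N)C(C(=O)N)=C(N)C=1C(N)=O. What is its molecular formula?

C10H15N5O2

Walk through each heavy atom and fill implicit hydrogens from standard valence (C 4, N 3, O 2, S 2, halogen 1):
  atom 1: C, bond orders sum to 1 (valence 4) → 3 H
  atom 2: C, bond orders sum to 2 (valence 4) → 2 H
  atom 3: C, bond orders sum to 4 (valence 4) → 0 H
  atom 4: C, bond orders sum to 4 (valence 4) → 0 H
  atom 5: N, bond orders sum to 1 (valence 3) → 2 H
  atom 6: C, bond orders sum to 4 (valence 4) → 0 H
  atom 7: N, bond orders sum to 1 (valence 3) → 2 H
  atom 8: C, bond orders sum to 4 (valence 4) → 0 H
  atom 9: C, bond orders sum to 4 (valence 4) → 0 H
  atom 10: O, bond orders sum to 2 (valence 2) → 0 H
  atom 11: N, bond orders sum to 1 (valence 3) → 2 H
  atom 12: C, bond orders sum to 4 (valence 4) → 0 H
  atom 13: N, bond orders sum to 1 (valence 3) → 2 H
  atom 14: C, bond orders sum to 4 (valence 4) → 0 H
  atom 15: C, bond orders sum to 4 (valence 4) → 0 H
  atom 16: N, bond orders sum to 1 (valence 3) → 2 H
  atom 17: O, bond orders sum to 2 (valence 2) → 0 H
Totals → C:10, H:15, N:5, O:2.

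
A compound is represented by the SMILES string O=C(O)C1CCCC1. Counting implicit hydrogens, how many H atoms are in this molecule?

Walk through each heavy atom and fill implicit hydrogens from standard valence (C 4, N 3, O 2, S 2, halogen 1):
  atom 1: O, bond orders sum to 2 (valence 2) → 0 H
  atom 2: C, bond orders sum to 4 (valence 4) → 0 H
  atom 3: O, bond orders sum to 1 (valence 2) → 1 H
  atom 4: C, bond orders sum to 3 (valence 4) → 1 H
  atom 5: C, bond orders sum to 2 (valence 4) → 2 H
  atom 6: C, bond orders sum to 2 (valence 4) → 2 H
  atom 7: C, bond orders sum to 2 (valence 4) → 2 H
  atom 8: C, bond orders sum to 2 (valence 4) → 2 H
Total hydrogens: 10.

10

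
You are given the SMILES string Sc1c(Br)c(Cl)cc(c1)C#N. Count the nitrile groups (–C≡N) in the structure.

1

The nitrile motif appears at heavy-atom position 10 in the SMILES.
Other groups present: 1 thiol.
Nitrile count: 1.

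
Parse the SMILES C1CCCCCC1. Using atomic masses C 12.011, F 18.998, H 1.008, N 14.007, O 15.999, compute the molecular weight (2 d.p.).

98.19 g/mol

First, the molecular formula is C7H14 (counting implicit H from valence).
  C: 7 × 12.011 = 84.077
  H: 14 × 1.008 = 14.112
Sum: 7×12.011 + 14×1.008 = 98.189 → 98.19 g/mol.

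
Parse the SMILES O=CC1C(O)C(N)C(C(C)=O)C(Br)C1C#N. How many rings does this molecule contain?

In SMILES, each pair of matching ring-closure digits denotes one ring-closing bond; the number of such bonds equals the number of independent rings.
Ring-closure bonds here: 1.

1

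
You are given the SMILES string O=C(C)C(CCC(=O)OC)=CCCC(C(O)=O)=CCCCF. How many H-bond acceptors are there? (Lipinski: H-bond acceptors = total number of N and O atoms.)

N atoms: 0; O atoms: 5.
Lipinski HBA = 0 + 5 = 5.

5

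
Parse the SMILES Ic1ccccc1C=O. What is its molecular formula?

C7H5IO

Walk through each heavy atom and fill implicit hydrogens from standard valence (C 4, N 3, O 2, S 2, halogen 1); for lowercase aromatic atoms, an aromatic c carries 1 H when it has two neighbours and 0 H with three, and aromatic n carries 0 H:
  atom 1: I (halogen, monovalent) → 0 H
  atom 2: aromatic c, 3 neighbours → 0 H
  atom 3: aromatic c, 2 neighbours → 1 H
  atom 4: aromatic c, 2 neighbours → 1 H
  atom 5: aromatic c, 2 neighbours → 1 H
  atom 6: aromatic c, 2 neighbours → 1 H
  atom 7: aromatic c, 3 neighbours → 0 H
  atom 8: C, bond orders sum to 3 (valence 4) → 1 H
  atom 9: O, bond orders sum to 2 (valence 2) → 0 H
Totals → C:7, H:5, I:1, O:1.
In Hill order: C7H5IO.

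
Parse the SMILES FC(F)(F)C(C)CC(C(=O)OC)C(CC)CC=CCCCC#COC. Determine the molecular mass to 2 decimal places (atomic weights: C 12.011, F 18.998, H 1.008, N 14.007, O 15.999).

First, the molecular formula is C19H29F3O3 (counting implicit H from valence).
  C: 19 × 12.011 = 228.209
  F: 3 × 18.998 = 56.994
  H: 29 × 1.008 = 29.232
  O: 3 × 15.999 = 47.997
Sum: 19×12.011 + 3×18.998 + 29×1.008 + 3×15.999 = 362.432 → 362.43 g/mol.

362.43 g/mol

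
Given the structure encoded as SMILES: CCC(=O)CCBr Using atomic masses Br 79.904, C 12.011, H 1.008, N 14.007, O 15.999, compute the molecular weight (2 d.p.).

165.03 g/mol

First, the molecular formula is C5H9BrO (counting implicit H from valence).
  Br: 1 × 79.904 = 79.904
  C: 5 × 12.011 = 60.055
  H: 9 × 1.008 = 9.072
  O: 1 × 15.999 = 15.999
Sum: 1×79.904 + 5×12.011 + 9×1.008 + 1×15.999 = 165.030 → 165.03 g/mol.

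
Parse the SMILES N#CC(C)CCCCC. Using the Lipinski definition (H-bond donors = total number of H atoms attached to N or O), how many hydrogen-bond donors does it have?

Donors: find every N or O and count the H atoms it carries.
  atom 1 (N): bond orders sum to 3 → 0 H
Lipinski HBD = 0.

0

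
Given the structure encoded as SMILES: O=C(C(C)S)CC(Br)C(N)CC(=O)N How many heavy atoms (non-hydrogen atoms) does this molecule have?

Every atom symbol written in the SMILES (organic subset) is one heavy atom; implicit H are not written.
Heavy atoms by element → Br:1, C:8, N:2, O:2, S:1.
Total: 14.

14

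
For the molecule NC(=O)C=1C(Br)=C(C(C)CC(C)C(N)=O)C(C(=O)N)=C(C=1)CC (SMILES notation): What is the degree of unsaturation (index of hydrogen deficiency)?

Molecular formula: C16H22BrN3O3.
DoU = (2C + 2 + N − H − X) / 2, where X is the halogen count and O/S are ignored.
    = (2·16 + 2 + 3 − 22 − 1) / 2 = 14 / 2 = 7.

7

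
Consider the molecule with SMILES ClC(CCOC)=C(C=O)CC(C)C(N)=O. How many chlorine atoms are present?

1

Scan the SMILES for Cl atoms (remember two-letter symbols like Cl and Br are single atoms).
Chlorine count: 1.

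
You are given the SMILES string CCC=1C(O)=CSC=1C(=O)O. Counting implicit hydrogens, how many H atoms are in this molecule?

Walk through each heavy atom and fill implicit hydrogens from standard valence (C 4, N 3, O 2, S 2, halogen 1):
  atom 1: C, bond orders sum to 1 (valence 4) → 3 H
  atom 2: C, bond orders sum to 2 (valence 4) → 2 H
  atom 3: C, bond orders sum to 4 (valence 4) → 0 H
  atom 4: C, bond orders sum to 4 (valence 4) → 0 H
  atom 5: O, bond orders sum to 1 (valence 2) → 1 H
  atom 6: C, bond orders sum to 3 (valence 4) → 1 H
  atom 7: S, bond orders sum to 2 (valence 2) → 0 H
  atom 8: C, bond orders sum to 4 (valence 4) → 0 H
  atom 9: C, bond orders sum to 4 (valence 4) → 0 H
  atom 10: O, bond orders sum to 2 (valence 2) → 0 H
  atom 11: O, bond orders sum to 1 (valence 2) → 1 H
Total hydrogens: 8.

8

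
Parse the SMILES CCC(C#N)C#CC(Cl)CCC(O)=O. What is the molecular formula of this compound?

Walk through each heavy atom and fill implicit hydrogens from standard valence (C 4, N 3, O 2, S 2, halogen 1):
  atom 1: C, bond orders sum to 1 (valence 4) → 3 H
  atom 2: C, bond orders sum to 2 (valence 4) → 2 H
  atom 3: C, bond orders sum to 3 (valence 4) → 1 H
  atom 4: C, bond orders sum to 4 (valence 4) → 0 H
  atom 5: N, bond orders sum to 3 (valence 3) → 0 H
  atom 6: C, bond orders sum to 4 (valence 4) → 0 H
  atom 7: C, bond orders sum to 4 (valence 4) → 0 H
  atom 8: C, bond orders sum to 3 (valence 4) → 1 H
  atom 9: Cl (halogen, monovalent) → 0 H
  atom 10: C, bond orders sum to 2 (valence 4) → 2 H
  atom 11: C, bond orders sum to 2 (valence 4) → 2 H
  atom 12: C, bond orders sum to 4 (valence 4) → 0 H
  atom 13: O, bond orders sum to 1 (valence 2) → 1 H
  atom 14: O, bond orders sum to 2 (valence 2) → 0 H
Totals → C:10, H:12, Cl:1, N:1, O:2.
In Hill order: C10H12ClNO2.

C10H12ClNO2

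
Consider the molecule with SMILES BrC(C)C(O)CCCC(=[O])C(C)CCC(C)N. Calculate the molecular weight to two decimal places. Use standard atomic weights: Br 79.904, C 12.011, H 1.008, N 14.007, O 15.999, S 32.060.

308.26 g/mol

First, the molecular formula is C13H26BrNO2 (counting implicit H from valence).
  Br: 1 × 79.904 = 79.904
  C: 13 × 12.011 = 156.143
  H: 26 × 1.008 = 26.208
  N: 1 × 14.007 = 14.007
  O: 2 × 15.999 = 31.998
Sum: 1×79.904 + 13×12.011 + 26×1.008 + 1×14.007 + 2×15.999 = 308.260 → 308.26 g/mol.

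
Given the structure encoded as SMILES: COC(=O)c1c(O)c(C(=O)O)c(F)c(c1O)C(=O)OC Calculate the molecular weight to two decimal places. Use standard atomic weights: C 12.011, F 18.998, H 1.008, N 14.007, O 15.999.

288.18 g/mol

First, the molecular formula is C11H9FO8 (counting implicit H from valence).
  C: 11 × 12.011 = 132.121
  F: 1 × 18.998 = 18.998
  H: 9 × 1.008 = 9.072
  O: 8 × 15.999 = 127.992
Sum: 11×12.011 + 1×18.998 + 9×1.008 + 8×15.999 = 288.183 → 288.18 g/mol.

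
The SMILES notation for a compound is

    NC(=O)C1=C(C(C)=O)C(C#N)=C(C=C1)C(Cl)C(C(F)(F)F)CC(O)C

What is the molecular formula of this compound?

C16H16ClF3N2O3

Walk through each heavy atom and fill implicit hydrogens from standard valence (C 4, N 3, O 2, S 2, halogen 1):
  atom 1: N, bond orders sum to 1 (valence 3) → 2 H
  atom 2: C, bond orders sum to 4 (valence 4) → 0 H
  atom 3: O, bond orders sum to 2 (valence 2) → 0 H
  atom 4: C, bond orders sum to 4 (valence 4) → 0 H
  atom 5: C, bond orders sum to 4 (valence 4) → 0 H
  atom 6: C, bond orders sum to 4 (valence 4) → 0 H
  atom 7: C, bond orders sum to 1 (valence 4) → 3 H
  atom 8: O, bond orders sum to 2 (valence 2) → 0 H
  atom 9: C, bond orders sum to 4 (valence 4) → 0 H
  atom 10: C, bond orders sum to 4 (valence 4) → 0 H
  atom 11: N, bond orders sum to 3 (valence 3) → 0 H
  atom 12: C, bond orders sum to 4 (valence 4) → 0 H
  atom 13: C, bond orders sum to 3 (valence 4) → 1 H
  atom 14: C, bond orders sum to 3 (valence 4) → 1 H
  atom 15: C, bond orders sum to 3 (valence 4) → 1 H
  atom 16: Cl (halogen, monovalent) → 0 H
  atom 17: C, bond orders sum to 3 (valence 4) → 1 H
  atom 18: C, bond orders sum to 4 (valence 4) → 0 H
  atom 19: F (halogen, monovalent) → 0 H
  atom 20: F (halogen, monovalent) → 0 H
  atom 21: F (halogen, monovalent) → 0 H
  atom 22: C, bond orders sum to 2 (valence 4) → 2 H
  atom 23: C, bond orders sum to 3 (valence 4) → 1 H
  atom 24: O, bond orders sum to 1 (valence 2) → 1 H
  atom 25: C, bond orders sum to 1 (valence 4) → 3 H
Totals → C:16, H:16, Cl:1, F:3, N:2, O:3.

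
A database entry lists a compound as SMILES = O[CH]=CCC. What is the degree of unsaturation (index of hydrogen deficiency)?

Degree of unsaturation = (number of rings) + (number of π bonds).
Ring closures in the SMILES: 0.
π bonds: 1 double bond (each 1 DoU) → 1 DoU from unsaturation.
Total DoU = 0 + 1 = 1.

1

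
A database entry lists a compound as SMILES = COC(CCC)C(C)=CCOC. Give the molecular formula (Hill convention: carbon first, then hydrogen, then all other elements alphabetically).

Walk through each heavy atom and fill implicit hydrogens from standard valence (C 4, N 3, O 2, S 2, halogen 1):
  atom 1: C, bond orders sum to 1 (valence 4) → 3 H
  atom 2: O, bond orders sum to 2 (valence 2) → 0 H
  atom 3: C, bond orders sum to 3 (valence 4) → 1 H
  atom 4: C, bond orders sum to 2 (valence 4) → 2 H
  atom 5: C, bond orders sum to 2 (valence 4) → 2 H
  atom 6: C, bond orders sum to 1 (valence 4) → 3 H
  atom 7: C, bond orders sum to 4 (valence 4) → 0 H
  atom 8: C, bond orders sum to 1 (valence 4) → 3 H
  atom 9: C, bond orders sum to 3 (valence 4) → 1 H
  atom 10: C, bond orders sum to 2 (valence 4) → 2 H
  atom 11: O, bond orders sum to 2 (valence 2) → 0 H
  atom 12: C, bond orders sum to 1 (valence 4) → 3 H
Totals → C:10, H:20, O:2.
In Hill order: C10H20O2.

C10H20O2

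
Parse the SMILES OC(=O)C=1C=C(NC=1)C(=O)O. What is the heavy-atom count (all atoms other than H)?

11

Every atom symbol written in the SMILES (organic subset) is one heavy atom; implicit H are not written.
Heavy atoms by element → C:6, N:1, O:4.
Total: 11.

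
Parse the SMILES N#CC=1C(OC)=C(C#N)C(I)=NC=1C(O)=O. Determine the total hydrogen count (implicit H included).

4

Walk through each heavy atom and fill implicit hydrogens from standard valence (C 4, N 3, O 2, S 2, halogen 1):
  atom 1: N, bond orders sum to 3 (valence 3) → 0 H
  atom 2: C, bond orders sum to 4 (valence 4) → 0 H
  atom 3: C, bond orders sum to 4 (valence 4) → 0 H
  atom 4: C, bond orders sum to 4 (valence 4) → 0 H
  atom 5: O, bond orders sum to 2 (valence 2) → 0 H
  atom 6: C, bond orders sum to 1 (valence 4) → 3 H
  atom 7: C, bond orders sum to 4 (valence 4) → 0 H
  atom 8: C, bond orders sum to 4 (valence 4) → 0 H
  atom 9: N, bond orders sum to 3 (valence 3) → 0 H
  atom 10: C, bond orders sum to 4 (valence 4) → 0 H
  atom 11: I (halogen, monovalent) → 0 H
  atom 12: N, bond orders sum to 3 (valence 3) → 0 H
  atom 13: C, bond orders sum to 4 (valence 4) → 0 H
  atom 14: C, bond orders sum to 4 (valence 4) → 0 H
  atom 15: O, bond orders sum to 1 (valence 2) → 1 H
  atom 16: O, bond orders sum to 2 (valence 2) → 0 H
Total hydrogens: 4.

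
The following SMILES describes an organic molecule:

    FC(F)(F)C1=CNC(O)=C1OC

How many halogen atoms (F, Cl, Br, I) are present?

Halogen atoms appear at heavy-atom positions 1, 3, 4 (3×F).
Other groups present: 1 ether, 1 hydroxyl.
Halogen count: 3.

3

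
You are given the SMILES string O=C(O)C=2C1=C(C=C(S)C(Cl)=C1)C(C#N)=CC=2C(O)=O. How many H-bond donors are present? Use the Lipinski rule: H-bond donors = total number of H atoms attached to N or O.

2

Donors: find every N or O and count the H atoms it carries.
  atom 1 (O): bond orders sum to 2 → 0 H
  atom 3 (O): bond orders sum to 1 → 1 H
  atom 15 (N): bond orders sum to 3 → 0 H
  atom 19 (O): bond orders sum to 1 → 1 H
  atom 20 (O): bond orders sum to 2 → 0 H
Lipinski HBD = 2.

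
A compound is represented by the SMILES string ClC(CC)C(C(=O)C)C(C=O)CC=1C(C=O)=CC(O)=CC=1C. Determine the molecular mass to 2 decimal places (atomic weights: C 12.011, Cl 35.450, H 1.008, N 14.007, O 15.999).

324.80 g/mol

First, the molecular formula is C17H21ClO4 (counting implicit H from valence).
  C: 17 × 12.011 = 204.187
  Cl: 1 × 35.450 = 35.450
  H: 21 × 1.008 = 21.168
  O: 4 × 15.999 = 63.996
Sum: 17×12.011 + 1×35.450 + 21×1.008 + 4×15.999 = 324.801 → 324.80 g/mol.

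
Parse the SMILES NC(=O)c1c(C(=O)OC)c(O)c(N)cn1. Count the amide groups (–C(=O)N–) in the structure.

1

The amide motif appears at heavy-atom position 2 in the SMILES.
Other groups present: 1 ester, 1 hydroxyl, 1 primary amine.
Amide count: 1.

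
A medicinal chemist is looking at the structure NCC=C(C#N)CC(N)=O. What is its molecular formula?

C6H9N3O

Walk through each heavy atom and fill implicit hydrogens from standard valence (C 4, N 3, O 2, S 2, halogen 1):
  atom 1: N, bond orders sum to 1 (valence 3) → 2 H
  atom 2: C, bond orders sum to 2 (valence 4) → 2 H
  atom 3: C, bond orders sum to 3 (valence 4) → 1 H
  atom 4: C, bond orders sum to 4 (valence 4) → 0 H
  atom 5: C, bond orders sum to 4 (valence 4) → 0 H
  atom 6: N, bond orders sum to 3 (valence 3) → 0 H
  atom 7: C, bond orders sum to 2 (valence 4) → 2 H
  atom 8: C, bond orders sum to 4 (valence 4) → 0 H
  atom 9: N, bond orders sum to 1 (valence 3) → 2 H
  atom 10: O, bond orders sum to 2 (valence 2) → 0 H
Totals → C:6, H:9, N:3, O:1.
In Hill order: C6H9N3O.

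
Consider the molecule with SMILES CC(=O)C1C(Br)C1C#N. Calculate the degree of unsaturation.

4

Molecular formula: C6H6BrNO.
DoU = (2C + 2 + N − H − X) / 2, where X is the halogen count and O/S are ignored.
    = (2·6 + 2 + 1 − 6 − 1) / 2 = 8 / 2 = 4.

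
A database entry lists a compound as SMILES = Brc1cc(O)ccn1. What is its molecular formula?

C5H4BrNO

Walk through each heavy atom and fill implicit hydrogens from standard valence (C 4, N 3, O 2, S 2, halogen 1); for lowercase aromatic atoms, an aromatic c carries 1 H when it has two neighbours and 0 H with three, and aromatic n carries 0 H:
  atom 1: Br (halogen, monovalent) → 0 H
  atom 2: aromatic c, 3 neighbours → 0 H
  atom 3: aromatic c, 2 neighbours → 1 H
  atom 4: aromatic c, 3 neighbours → 0 H
  atom 5: O, bond orders sum to 1 (valence 2) → 1 H
  atom 6: aromatic c, 2 neighbours → 1 H
  atom 7: aromatic c, 2 neighbours → 1 H
  atom 8: aromatic n, 2 neighbours → 0 H
Totals → C:5, H:4, Br:1, N:1, O:1.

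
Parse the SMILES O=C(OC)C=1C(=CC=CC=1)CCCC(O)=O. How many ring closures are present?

1

In SMILES, each pair of matching ring-closure digits denotes one ring-closing bond; the number of such bonds equals the number of independent rings.
Ring-closure bonds here: 1.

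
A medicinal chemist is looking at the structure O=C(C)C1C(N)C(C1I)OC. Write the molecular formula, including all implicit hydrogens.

C7H12INO2

Walk through each heavy atom and fill implicit hydrogens from standard valence (C 4, N 3, O 2, S 2, halogen 1):
  atom 1: O, bond orders sum to 2 (valence 2) → 0 H
  atom 2: C, bond orders sum to 4 (valence 4) → 0 H
  atom 3: C, bond orders sum to 1 (valence 4) → 3 H
  atom 4: C, bond orders sum to 3 (valence 4) → 1 H
  atom 5: C, bond orders sum to 3 (valence 4) → 1 H
  atom 6: N, bond orders sum to 1 (valence 3) → 2 H
  atom 7: C, bond orders sum to 3 (valence 4) → 1 H
  atom 8: C, bond orders sum to 3 (valence 4) → 1 H
  atom 9: I (halogen, monovalent) → 0 H
  atom 10: O, bond orders sum to 2 (valence 2) → 0 H
  atom 11: C, bond orders sum to 1 (valence 4) → 3 H
Totals → C:7, H:12, I:1, N:1, O:2.
In Hill order: C7H12INO2.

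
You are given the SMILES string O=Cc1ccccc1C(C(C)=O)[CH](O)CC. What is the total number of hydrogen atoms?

Walk through each heavy atom and fill implicit hydrogens from standard valence (C 4, N 3, O 2, S 2, halogen 1); for lowercase aromatic atoms, an aromatic c carries 1 H when it has two neighbours and 0 H with three, and aromatic n carries 0 H:
  atom 1: O, bond orders sum to 2 (valence 2) → 0 H
  atom 2: C, bond orders sum to 3 (valence 4) → 1 H
  atom 3: aromatic c, 3 neighbours → 0 H
  atom 4: aromatic c, 2 neighbours → 1 H
  atom 5: aromatic c, 2 neighbours → 1 H
  atom 6: aromatic c, 2 neighbours → 1 H
  atom 7: aromatic c, 2 neighbours → 1 H
  atom 8: aromatic c, 3 neighbours → 0 H
  atom 9: C, bond orders sum to 3 (valence 4) → 1 H
  atom 10: C, bond orders sum to 4 (valence 4) → 0 H
  atom 11: C, bond orders sum to 1 (valence 4) → 3 H
  atom 12: O, bond orders sum to 2 (valence 2) → 0 H
  atom 13: C with explicit H count 1
  atom 14: O, bond orders sum to 1 (valence 2) → 1 H
  atom 15: C, bond orders sum to 2 (valence 4) → 2 H
  atom 16: C, bond orders sum to 1 (valence 4) → 3 H
Total hydrogens: 16.

16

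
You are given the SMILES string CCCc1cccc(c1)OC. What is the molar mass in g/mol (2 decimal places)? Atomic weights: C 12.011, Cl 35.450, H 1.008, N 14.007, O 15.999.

150.22 g/mol

First, the molecular formula is C10H14O (counting implicit H from valence).
  C: 10 × 12.011 = 120.110
  H: 14 × 1.008 = 14.112
  O: 1 × 15.999 = 15.999
Sum: 10×12.011 + 14×1.008 + 1×15.999 = 150.221 → 150.22 g/mol.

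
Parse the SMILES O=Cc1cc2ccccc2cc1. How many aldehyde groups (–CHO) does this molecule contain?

The aldehyde motif appears at heavy-atom position 2 in the SMILES.
Aldehyde count: 1.

1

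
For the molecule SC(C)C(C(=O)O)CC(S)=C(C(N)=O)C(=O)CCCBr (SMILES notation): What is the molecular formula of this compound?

Walk through each heavy atom and fill implicit hydrogens from standard valence (C 4, N 3, O 2, S 2, halogen 1):
  atom 1: S, bond orders sum to 1 (valence 2) → 1 H
  atom 2: C, bond orders sum to 3 (valence 4) → 1 H
  atom 3: C, bond orders sum to 1 (valence 4) → 3 H
  atom 4: C, bond orders sum to 3 (valence 4) → 1 H
  atom 5: C, bond orders sum to 4 (valence 4) → 0 H
  atom 6: O, bond orders sum to 2 (valence 2) → 0 H
  atom 7: O, bond orders sum to 1 (valence 2) → 1 H
  atom 8: C, bond orders sum to 2 (valence 4) → 2 H
  atom 9: C, bond orders sum to 4 (valence 4) → 0 H
  atom 10: S, bond orders sum to 1 (valence 2) → 1 H
  atom 11: C, bond orders sum to 4 (valence 4) → 0 H
  atom 12: C, bond orders sum to 4 (valence 4) → 0 H
  atom 13: N, bond orders sum to 1 (valence 3) → 2 H
  atom 14: O, bond orders sum to 2 (valence 2) → 0 H
  atom 15: C, bond orders sum to 4 (valence 4) → 0 H
  atom 16: O, bond orders sum to 2 (valence 2) → 0 H
  atom 17: C, bond orders sum to 2 (valence 4) → 2 H
  atom 18: C, bond orders sum to 2 (valence 4) → 2 H
  atom 19: C, bond orders sum to 2 (valence 4) → 2 H
  atom 20: Br (halogen, monovalent) → 0 H
Totals → C:12, H:18, Br:1, N:1, O:4, S:2.

C12H18BrNO4S2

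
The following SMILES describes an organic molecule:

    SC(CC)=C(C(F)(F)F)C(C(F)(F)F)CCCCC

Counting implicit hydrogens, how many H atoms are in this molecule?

18

Walk through each heavy atom and fill implicit hydrogens from standard valence (C 4, N 3, O 2, S 2, halogen 1):
  atom 1: S, bond orders sum to 1 (valence 2) → 1 H
  atom 2: C, bond orders sum to 4 (valence 4) → 0 H
  atom 3: C, bond orders sum to 2 (valence 4) → 2 H
  atom 4: C, bond orders sum to 1 (valence 4) → 3 H
  atom 5: C, bond orders sum to 4 (valence 4) → 0 H
  atom 6: C, bond orders sum to 4 (valence 4) → 0 H
  atom 7: F (halogen, monovalent) → 0 H
  atom 8: F (halogen, monovalent) → 0 H
  atom 9: F (halogen, monovalent) → 0 H
  atom 10: C, bond orders sum to 3 (valence 4) → 1 H
  atom 11: C, bond orders sum to 4 (valence 4) → 0 H
  atom 12: F (halogen, monovalent) → 0 H
  atom 13: F (halogen, monovalent) → 0 H
  atom 14: F (halogen, monovalent) → 0 H
  atom 15: C, bond orders sum to 2 (valence 4) → 2 H
  atom 16: C, bond orders sum to 2 (valence 4) → 2 H
  atom 17: C, bond orders sum to 2 (valence 4) → 2 H
  atom 18: C, bond orders sum to 2 (valence 4) → 2 H
  atom 19: C, bond orders sum to 1 (valence 4) → 3 H
Total hydrogens: 18.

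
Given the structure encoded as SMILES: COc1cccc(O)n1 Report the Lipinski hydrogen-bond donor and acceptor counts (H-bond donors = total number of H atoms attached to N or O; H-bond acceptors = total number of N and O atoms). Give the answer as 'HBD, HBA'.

1, 3

Donors: find every N or O and count the H atoms it carries.
  atom 2 (O): bond orders sum to 2 → 0 H
  atom 8 (O): bond orders sum to 1 → 1 H
  atom 9 (N): bond orders sum to 3 → 0 H
Lipinski HBD = 1.
Acceptors: N atoms = 1, O atoms = 2 → HBA = 3.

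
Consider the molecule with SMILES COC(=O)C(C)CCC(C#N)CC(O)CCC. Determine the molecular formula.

C13H23NO3

Walk through each heavy atom and fill implicit hydrogens from standard valence (C 4, N 3, O 2, S 2, halogen 1):
  atom 1: C, bond orders sum to 1 (valence 4) → 3 H
  atom 2: O, bond orders sum to 2 (valence 2) → 0 H
  atom 3: C, bond orders sum to 4 (valence 4) → 0 H
  atom 4: O, bond orders sum to 2 (valence 2) → 0 H
  atom 5: C, bond orders sum to 3 (valence 4) → 1 H
  atom 6: C, bond orders sum to 1 (valence 4) → 3 H
  atom 7: C, bond orders sum to 2 (valence 4) → 2 H
  atom 8: C, bond orders sum to 2 (valence 4) → 2 H
  atom 9: C, bond orders sum to 3 (valence 4) → 1 H
  atom 10: C, bond orders sum to 4 (valence 4) → 0 H
  atom 11: N, bond orders sum to 3 (valence 3) → 0 H
  atom 12: C, bond orders sum to 2 (valence 4) → 2 H
  atom 13: C, bond orders sum to 3 (valence 4) → 1 H
  atom 14: O, bond orders sum to 1 (valence 2) → 1 H
  atom 15: C, bond orders sum to 2 (valence 4) → 2 H
  atom 16: C, bond orders sum to 2 (valence 4) → 2 H
  atom 17: C, bond orders sum to 1 (valence 4) → 3 H
Totals → C:13, H:23, N:1, O:3.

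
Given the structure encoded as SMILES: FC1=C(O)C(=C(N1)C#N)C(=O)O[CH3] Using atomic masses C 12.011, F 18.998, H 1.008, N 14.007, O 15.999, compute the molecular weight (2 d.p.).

184.13 g/mol

First, the molecular formula is C7H5FN2O3 (counting implicit H from valence).
  C: 7 × 12.011 = 84.077
  F: 1 × 18.998 = 18.998
  H: 5 × 1.008 = 5.040
  N: 2 × 14.007 = 28.014
  O: 3 × 15.999 = 47.997
Sum: 7×12.011 + 1×18.998 + 5×1.008 + 2×14.007 + 3×15.999 = 184.126 → 184.13 g/mol.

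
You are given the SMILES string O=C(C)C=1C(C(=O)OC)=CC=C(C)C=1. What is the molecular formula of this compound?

C11H12O3

Walk through each heavy atom and fill implicit hydrogens from standard valence (C 4, N 3, O 2, S 2, halogen 1):
  atom 1: O, bond orders sum to 2 (valence 2) → 0 H
  atom 2: C, bond orders sum to 4 (valence 4) → 0 H
  atom 3: C, bond orders sum to 1 (valence 4) → 3 H
  atom 4: C, bond orders sum to 4 (valence 4) → 0 H
  atom 5: C, bond orders sum to 4 (valence 4) → 0 H
  atom 6: C, bond orders sum to 4 (valence 4) → 0 H
  atom 7: O, bond orders sum to 2 (valence 2) → 0 H
  atom 8: O, bond orders sum to 2 (valence 2) → 0 H
  atom 9: C, bond orders sum to 1 (valence 4) → 3 H
  atom 10: C, bond orders sum to 3 (valence 4) → 1 H
  atom 11: C, bond orders sum to 3 (valence 4) → 1 H
  atom 12: C, bond orders sum to 4 (valence 4) → 0 H
  atom 13: C, bond orders sum to 1 (valence 4) → 3 H
  atom 14: C, bond orders sum to 3 (valence 4) → 1 H
Totals → C:11, H:12, O:3.
In Hill order: C11H12O3.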